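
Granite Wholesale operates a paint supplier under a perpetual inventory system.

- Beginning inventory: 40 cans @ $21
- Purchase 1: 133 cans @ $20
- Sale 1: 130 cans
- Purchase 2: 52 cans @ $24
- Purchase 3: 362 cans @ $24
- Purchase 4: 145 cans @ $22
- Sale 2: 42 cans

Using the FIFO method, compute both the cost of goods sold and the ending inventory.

COGS = $3,480; ending inventory = $13,146

Sale 1 (130) [FIFO — oldest first]: 40 @ $21 + 90 @ $20 = $2,640
Sale 2 (42) [FIFO — oldest first]: 42 @ $20 = $840
Total COGS = $2,640 + $840 = $3,480
Ending inventory: 1 @ $20 + 52 @ $24 + 362 @ $24 + 145 @ $22 = $13,146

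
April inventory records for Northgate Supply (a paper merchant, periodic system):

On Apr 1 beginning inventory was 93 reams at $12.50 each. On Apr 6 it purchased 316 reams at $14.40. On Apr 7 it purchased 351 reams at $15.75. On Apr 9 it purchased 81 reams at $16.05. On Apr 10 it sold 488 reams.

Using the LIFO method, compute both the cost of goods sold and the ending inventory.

Apr 10, 488 sold [LIFO — newest first]: 81 @ $16.05 + 351 @ $15.75 + 56 @ $14.40 = $7,634.70
Ending inventory: 93 @ $12.50 + 260 @ $14.40 = $4,906.50

COGS = $7,634.70; ending inventory = $4,906.50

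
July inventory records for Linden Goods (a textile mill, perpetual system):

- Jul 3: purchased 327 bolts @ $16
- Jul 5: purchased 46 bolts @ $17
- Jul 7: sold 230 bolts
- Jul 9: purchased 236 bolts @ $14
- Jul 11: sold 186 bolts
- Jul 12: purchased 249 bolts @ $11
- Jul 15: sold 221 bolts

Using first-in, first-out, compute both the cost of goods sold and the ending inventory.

COGS = $9,626; ending inventory = $2,431

Jul 7, 230 sold [FIFO — oldest first]: 230 @ $16 = $3,680
Jul 11, 186 sold [FIFO — oldest first]: 97 @ $16 + 46 @ $17 + 43 @ $14 = $2,936
Jul 15, 221 sold [FIFO — oldest first]: 193 @ $14 + 28 @ $11 = $3,010
Total COGS = $3,680 + $2,936 + $3,010 = $9,626
Ending inventory: 221 @ $11 = $2,431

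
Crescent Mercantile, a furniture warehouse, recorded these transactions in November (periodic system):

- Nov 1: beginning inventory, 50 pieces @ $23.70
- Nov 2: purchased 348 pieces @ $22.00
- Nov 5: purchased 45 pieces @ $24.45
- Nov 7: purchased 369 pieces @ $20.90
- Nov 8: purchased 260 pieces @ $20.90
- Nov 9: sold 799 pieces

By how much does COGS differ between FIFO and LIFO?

FIFO COGS: 50 @ $23.70 + 348 @ $22.00 + 45 @ $24.45 + 356 @ $20.90 = $17,381.65
LIFO COGS: 260 @ $20.90 + 369 @ $20.90 + 45 @ $24.45 + 125 @ $22.00 = $16,996.35
Difference = |$17,381.65 − $16,996.35| = $385.30

$385.30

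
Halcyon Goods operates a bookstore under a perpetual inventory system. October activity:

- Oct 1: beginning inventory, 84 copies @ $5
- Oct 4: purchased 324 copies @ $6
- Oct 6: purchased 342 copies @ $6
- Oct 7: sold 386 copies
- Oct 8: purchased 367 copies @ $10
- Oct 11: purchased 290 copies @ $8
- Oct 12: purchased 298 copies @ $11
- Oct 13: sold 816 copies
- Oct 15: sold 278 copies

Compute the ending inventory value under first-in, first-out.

Ending inventory = $2,475

Oct 7, 386 sold [FIFO — oldest first]: 84 @ $5 + 302 @ $6 = $2,232
Oct 13, 816 sold [FIFO — oldest first]: 22 @ $6 + 342 @ $6 + 367 @ $10 + 85 @ $8 = $6,534
Oct 15, 278 sold [FIFO — oldest first]: 205 @ $8 + 73 @ $11 = $2,443
Total COGS = $2,232 + $6,534 + $2,443 = $11,209
Ending inventory: 225 @ $11 = $2,475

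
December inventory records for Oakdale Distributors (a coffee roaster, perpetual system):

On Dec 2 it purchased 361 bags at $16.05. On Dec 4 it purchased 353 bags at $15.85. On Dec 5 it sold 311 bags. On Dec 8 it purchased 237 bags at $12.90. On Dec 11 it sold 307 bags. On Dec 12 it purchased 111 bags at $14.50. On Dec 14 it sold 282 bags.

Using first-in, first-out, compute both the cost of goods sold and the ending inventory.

Dec 5, 311 sold [FIFO — oldest first]: 311 @ $16.05 = $4,991.55
Dec 11, 307 sold [FIFO — oldest first]: 50 @ $16.05 + 257 @ $15.85 = $4,875.95
Dec 14, 282 sold [FIFO — oldest first]: 96 @ $15.85 + 186 @ $12.90 = $3,921.00
Total COGS = $4,991.55 + $4,875.95 + $3,921.00 = $13,788.50
Ending inventory: 51 @ $12.90 + 111 @ $14.50 = $2,267.40

COGS = $13,788.50; ending inventory = $2,267.40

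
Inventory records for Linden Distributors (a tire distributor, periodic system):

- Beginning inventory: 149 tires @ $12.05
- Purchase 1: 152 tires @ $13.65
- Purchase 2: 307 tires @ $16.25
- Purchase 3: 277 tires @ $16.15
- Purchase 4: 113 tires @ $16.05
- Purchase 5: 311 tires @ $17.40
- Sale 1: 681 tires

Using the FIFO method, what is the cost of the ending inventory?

Sale 1 (681) [FIFO — oldest first]: 149 @ $12.05 + 152 @ $13.65 + 307 @ $16.25 + 73 @ $16.15 = $10,037.95
Ending inventory: 204 @ $16.15 + 113 @ $16.05 + 311 @ $17.40 = $10,519.65
Check: goods available $20,557.60 = COGS $10,037.95 + ending $10,519.65

Ending inventory = $10,519.65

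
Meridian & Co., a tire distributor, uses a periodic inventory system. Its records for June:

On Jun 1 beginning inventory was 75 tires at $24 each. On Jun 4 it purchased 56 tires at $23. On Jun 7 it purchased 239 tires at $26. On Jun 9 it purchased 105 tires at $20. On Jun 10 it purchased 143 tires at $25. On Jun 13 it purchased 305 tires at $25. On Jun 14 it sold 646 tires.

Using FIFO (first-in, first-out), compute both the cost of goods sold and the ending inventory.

Jun 14, 646 sold [FIFO — oldest first]: 75 @ $24 + 56 @ $23 + 239 @ $26 + 105 @ $20 + 143 @ $25 + 28 @ $25 = $15,677
Ending inventory: 277 @ $25 = $6,925

COGS = $15,677; ending inventory = $6,925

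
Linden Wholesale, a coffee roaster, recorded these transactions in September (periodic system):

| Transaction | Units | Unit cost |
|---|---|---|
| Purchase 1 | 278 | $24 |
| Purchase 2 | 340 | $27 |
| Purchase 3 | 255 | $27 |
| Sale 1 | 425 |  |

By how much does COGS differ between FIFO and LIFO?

$834

FIFO COGS: 278 @ $24 + 147 @ $27 = $10,641
LIFO COGS: 255 @ $27 + 170 @ $27 = $11,475
Difference = |$10,641 − $11,475| = $834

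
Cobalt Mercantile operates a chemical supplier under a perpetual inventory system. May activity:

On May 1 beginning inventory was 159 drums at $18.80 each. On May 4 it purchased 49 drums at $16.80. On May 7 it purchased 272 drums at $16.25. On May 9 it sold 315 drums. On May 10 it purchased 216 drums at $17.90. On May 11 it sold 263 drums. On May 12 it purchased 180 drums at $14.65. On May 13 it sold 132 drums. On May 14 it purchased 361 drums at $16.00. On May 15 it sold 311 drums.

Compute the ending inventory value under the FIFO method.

May 9, 315 sold [FIFO — oldest first]: 159 @ $18.80 + 49 @ $16.80 + 107 @ $16.25 = $5,551.15
May 11, 263 sold [FIFO — oldest first]: 165 @ $16.25 + 98 @ $17.90 = $4,435.45
May 13, 132 sold [FIFO — oldest first]: 118 @ $17.90 + 14 @ $14.65 = $2,317.30
May 15, 311 sold [FIFO — oldest first]: 166 @ $14.65 + 145 @ $16.00 = $4,751.90
Total COGS = $5,551.15 + $4,435.45 + $2,317.30 + $4,751.90 = $17,055.80
Ending inventory: 216 @ $16.00 = $3,456.00
Check: goods available $20,511.80 = COGS $17,055.80 + ending $3,456.00

Ending inventory = $3,456.00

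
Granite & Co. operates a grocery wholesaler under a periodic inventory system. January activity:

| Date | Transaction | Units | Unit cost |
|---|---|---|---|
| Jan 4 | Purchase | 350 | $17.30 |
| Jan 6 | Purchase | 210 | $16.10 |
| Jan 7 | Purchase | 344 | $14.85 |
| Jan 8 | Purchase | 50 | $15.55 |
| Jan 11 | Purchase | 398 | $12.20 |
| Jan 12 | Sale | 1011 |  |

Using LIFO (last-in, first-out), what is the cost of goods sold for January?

COGS = $14,278.20

Jan 12, 1011 sold [LIFO — newest first]: 398 @ $12.20 + 50 @ $15.55 + 344 @ $14.85 + 210 @ $16.10 + 9 @ $17.30 = $14,278.20
Ending inventory: 341 @ $17.30 = $5,899.30
Check: goods available $20,177.50 = COGS $14,278.20 + ending $5,899.30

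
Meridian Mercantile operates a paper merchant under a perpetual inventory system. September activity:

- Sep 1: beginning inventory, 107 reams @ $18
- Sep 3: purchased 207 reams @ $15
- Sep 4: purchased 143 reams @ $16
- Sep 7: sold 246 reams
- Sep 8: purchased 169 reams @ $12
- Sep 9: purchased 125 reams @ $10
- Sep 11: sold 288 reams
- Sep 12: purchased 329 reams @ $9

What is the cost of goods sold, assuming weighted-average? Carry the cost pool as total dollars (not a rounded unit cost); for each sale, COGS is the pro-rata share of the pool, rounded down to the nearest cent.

COGS = $7,736.36

After Sep 1: 107 on hand, pool $1,926.00 (≈ $18.0000 each)
After Sep 3: 314 on hand, pool $5,031.00 (≈ $16.0223 each)
After Sep 4: 457 on hand, pool $7,319.00 (≈ $16.0153 each)
Sep 7, sell 246: 246/457 × $7,319.00 → $3,939.76
After Sep 8: 380 on hand, pool $5,407.24 (≈ $14.2296 each)
After Sep 9: 505 on hand, pool $6,657.24 (≈ $13.1827 each)
Sep 11, sell 288: 288/505 × $6,657.24 → $3,796.60
After Sep 12: 546 on hand, pool $5,821.64 (≈ $10.6623 each)
Total COGS = $3,939.76 + $3,796.60 = $7,736.36
Ending inventory (cost pool remaining) = $5,821.64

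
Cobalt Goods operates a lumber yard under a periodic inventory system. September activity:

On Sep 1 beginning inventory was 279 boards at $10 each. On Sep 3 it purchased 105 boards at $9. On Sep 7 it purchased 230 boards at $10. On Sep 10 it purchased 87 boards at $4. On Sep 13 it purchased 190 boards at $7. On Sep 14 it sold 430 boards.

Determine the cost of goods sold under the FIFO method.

COGS = $4,195

Sep 14, 430 sold [FIFO — oldest first]: 279 @ $10 + 105 @ $9 + 46 @ $10 = $4,195
Ending inventory: 184 @ $10 + 87 @ $4 + 190 @ $7 = $3,518
Check: goods available $7,713 = COGS $4,195 + ending $3,518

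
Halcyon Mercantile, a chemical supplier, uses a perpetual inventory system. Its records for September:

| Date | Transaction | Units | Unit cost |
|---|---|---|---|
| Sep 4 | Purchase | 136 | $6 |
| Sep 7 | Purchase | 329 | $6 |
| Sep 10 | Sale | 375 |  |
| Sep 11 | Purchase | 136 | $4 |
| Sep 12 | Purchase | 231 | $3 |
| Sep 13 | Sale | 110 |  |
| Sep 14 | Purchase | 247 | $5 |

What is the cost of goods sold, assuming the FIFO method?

Sep 10, 375 sold [FIFO — oldest first]: 136 @ $6 + 239 @ $6 = $2,250
Sep 13, 110 sold [FIFO — oldest first]: 90 @ $6 + 20 @ $4 = $620
Total COGS = $2,250 + $620 = $2,870
Ending inventory: 116 @ $4 + 231 @ $3 + 247 @ $5 = $2,392
Check: goods available $5,262 = COGS $2,870 + ending $2,392

COGS = $2,870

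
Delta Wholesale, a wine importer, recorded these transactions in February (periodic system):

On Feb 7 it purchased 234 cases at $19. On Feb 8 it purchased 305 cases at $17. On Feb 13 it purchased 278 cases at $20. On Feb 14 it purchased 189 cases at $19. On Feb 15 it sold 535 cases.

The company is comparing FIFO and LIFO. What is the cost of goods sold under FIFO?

COGS = $9,563

FIFO COGS: 234 @ $19 + 301 @ $17 = $9,563
LIFO COGS: 189 @ $19 + 278 @ $20 + 68 @ $17 = $10,307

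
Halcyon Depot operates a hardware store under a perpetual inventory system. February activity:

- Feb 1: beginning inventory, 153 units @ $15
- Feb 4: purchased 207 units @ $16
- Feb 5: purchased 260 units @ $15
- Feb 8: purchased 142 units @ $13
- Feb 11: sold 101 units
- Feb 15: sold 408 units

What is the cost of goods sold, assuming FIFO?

Feb 11, 101 sold [FIFO — oldest first]: 101 @ $15 = $1,515
Feb 15, 408 sold [FIFO — oldest first]: 52 @ $15 + 207 @ $16 + 149 @ $15 = $6,327
Total COGS = $1,515 + $6,327 = $7,842
Ending inventory: 111 @ $15 + 142 @ $13 = $3,511

COGS = $7,842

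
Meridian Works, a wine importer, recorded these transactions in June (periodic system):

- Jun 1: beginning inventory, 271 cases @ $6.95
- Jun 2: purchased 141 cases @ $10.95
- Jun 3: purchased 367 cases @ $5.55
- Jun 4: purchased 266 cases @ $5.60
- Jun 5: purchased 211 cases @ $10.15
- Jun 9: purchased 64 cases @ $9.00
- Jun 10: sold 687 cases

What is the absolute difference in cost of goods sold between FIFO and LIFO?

$63.90

FIFO COGS: 271 @ $6.95 + 141 @ $10.95 + 275 @ $5.55 = $4,953.65
LIFO COGS: 64 @ $9.00 + 211 @ $10.15 + 266 @ $5.60 + 146 @ $5.55 = $5,017.55
Difference = |$4,953.65 − $5,017.55| = $63.90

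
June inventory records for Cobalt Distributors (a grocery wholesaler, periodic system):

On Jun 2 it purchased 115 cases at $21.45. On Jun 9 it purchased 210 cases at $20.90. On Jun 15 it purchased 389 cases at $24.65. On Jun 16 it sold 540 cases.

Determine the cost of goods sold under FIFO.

COGS = $12,155.50

Jun 16, 540 sold [FIFO — oldest first]: 115 @ $21.45 + 210 @ $20.90 + 215 @ $24.65 = $12,155.50
Ending inventory: 174 @ $24.65 = $4,289.10
Check: goods available $16,444.60 = COGS $12,155.50 + ending $4,289.10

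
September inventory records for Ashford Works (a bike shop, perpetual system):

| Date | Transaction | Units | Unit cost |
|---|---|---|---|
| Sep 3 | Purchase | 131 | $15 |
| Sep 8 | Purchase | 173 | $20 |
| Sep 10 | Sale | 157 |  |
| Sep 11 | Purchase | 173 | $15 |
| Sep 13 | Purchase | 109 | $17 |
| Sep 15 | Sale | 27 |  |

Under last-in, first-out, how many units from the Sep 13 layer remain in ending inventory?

82

Sep 10, 157 sold [LIFO — newest first]: 157 @ $20 = $3,140
Sep 15, 27 sold [LIFO — newest first]: 27 @ $17 = $459
Total COGS = $3,140 + $459 = $3,599
Ending inventory: 131 @ $15 + 16 @ $20 + 173 @ $15 + 82 @ $17 = $6,274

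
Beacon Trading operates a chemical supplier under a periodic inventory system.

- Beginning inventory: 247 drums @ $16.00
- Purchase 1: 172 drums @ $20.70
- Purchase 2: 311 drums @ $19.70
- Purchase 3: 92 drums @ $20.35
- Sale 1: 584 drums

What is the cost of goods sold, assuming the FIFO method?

COGS = $10,762.90

Sale 1 (584) [FIFO — oldest first]: 247 @ $16.00 + 172 @ $20.70 + 165 @ $19.70 = $10,762.90
Ending inventory: 146 @ $19.70 + 92 @ $20.35 = $4,748.40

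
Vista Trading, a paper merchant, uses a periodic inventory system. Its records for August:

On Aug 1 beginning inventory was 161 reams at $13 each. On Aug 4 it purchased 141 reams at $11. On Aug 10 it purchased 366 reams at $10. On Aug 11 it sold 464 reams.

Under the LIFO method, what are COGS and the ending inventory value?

COGS = $4,738; ending inventory = $2,566

Aug 11, 464 sold [LIFO — newest first]: 366 @ $10 + 98 @ $11 = $4,738
Ending inventory: 161 @ $13 + 43 @ $11 = $2,566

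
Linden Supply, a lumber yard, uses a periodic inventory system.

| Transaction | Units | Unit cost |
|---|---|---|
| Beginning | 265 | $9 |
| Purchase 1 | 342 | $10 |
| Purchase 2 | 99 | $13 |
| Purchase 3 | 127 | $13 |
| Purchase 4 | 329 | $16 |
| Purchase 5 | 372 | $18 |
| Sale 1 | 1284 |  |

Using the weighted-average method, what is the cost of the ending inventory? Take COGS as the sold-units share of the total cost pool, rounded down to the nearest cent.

Ending inventory = $3,374.03

Sale 1, sell 1284: 1284/1534 × $20,703.00 → $17,328.97
Ending inventory (cost pool remaining) = $3,374.03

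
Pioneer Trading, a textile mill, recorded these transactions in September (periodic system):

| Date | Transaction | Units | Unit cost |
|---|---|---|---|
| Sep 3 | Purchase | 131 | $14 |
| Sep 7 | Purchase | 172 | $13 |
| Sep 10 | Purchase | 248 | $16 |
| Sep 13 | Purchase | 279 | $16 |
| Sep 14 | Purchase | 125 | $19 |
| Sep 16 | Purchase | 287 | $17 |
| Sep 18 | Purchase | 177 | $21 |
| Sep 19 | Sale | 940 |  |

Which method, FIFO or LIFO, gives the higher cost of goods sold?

FIFO COGS: 131 @ $14 + 172 @ $13 + 248 @ $16 + 279 @ $16 + 110 @ $19 = $14,592
LIFO COGS: 177 @ $21 + 287 @ $17 + 125 @ $19 + 279 @ $16 + 72 @ $16 = $16,587

LIFO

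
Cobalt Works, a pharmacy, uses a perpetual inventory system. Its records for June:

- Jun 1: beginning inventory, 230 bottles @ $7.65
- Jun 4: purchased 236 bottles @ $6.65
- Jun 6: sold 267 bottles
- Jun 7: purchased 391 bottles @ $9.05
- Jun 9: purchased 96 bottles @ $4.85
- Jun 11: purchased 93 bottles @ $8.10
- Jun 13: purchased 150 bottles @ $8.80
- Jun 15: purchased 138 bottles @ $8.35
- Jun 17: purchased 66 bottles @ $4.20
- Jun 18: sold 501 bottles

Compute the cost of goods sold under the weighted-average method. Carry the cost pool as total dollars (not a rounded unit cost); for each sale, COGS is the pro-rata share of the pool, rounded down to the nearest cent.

COGS = $5,855.42

After Jun 1: 230 on hand, pool $1,759.50 (≈ $7.6500 each)
After Jun 4: 466 on hand, pool $3,328.90 (≈ $7.1436 each)
Jun 6, sell 267: 267/466 × $3,328.90 → $1,907.33
After Jun 7: 590 on hand, pool $4,960.12 (≈ $8.4070 each)
After Jun 9: 686 on hand, pool $5,425.72 (≈ $7.9092 each)
After Jun 11: 779 on hand, pool $6,179.02 (≈ $7.9320 each)
After Jun 13: 929 on hand, pool $7,499.02 (≈ $8.0721 each)
After Jun 15: 1067 on hand, pool $8,651.32 (≈ $8.1081 each)
After Jun 17: 1133 on hand, pool $8,928.52 (≈ $7.8804 each)
Jun 18, sell 501: 501/1133 × $8,928.52 → $3,948.09
Total COGS = $1,907.33 + $3,948.09 = $5,855.42
Ending inventory (cost pool remaining) = $4,980.43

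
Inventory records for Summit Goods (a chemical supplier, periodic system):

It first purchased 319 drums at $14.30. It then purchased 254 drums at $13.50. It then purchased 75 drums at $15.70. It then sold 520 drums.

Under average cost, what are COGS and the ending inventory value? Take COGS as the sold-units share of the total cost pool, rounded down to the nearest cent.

COGS = $7,357.19; ending inventory = $1,811.01

Sale 1, sell 520: 520/648 × $9,168.20 → $7,357.19
Ending inventory (cost pool remaining) = $1,811.01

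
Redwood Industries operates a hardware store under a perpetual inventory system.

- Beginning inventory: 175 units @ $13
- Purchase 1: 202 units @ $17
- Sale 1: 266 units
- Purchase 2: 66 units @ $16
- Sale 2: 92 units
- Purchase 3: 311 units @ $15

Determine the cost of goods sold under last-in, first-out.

Sale 1 (266) [LIFO — newest first]: 202 @ $17 + 64 @ $13 = $4,266
Sale 2 (92) [LIFO — newest first]: 66 @ $16 + 26 @ $13 = $1,394
Total COGS = $4,266 + $1,394 = $5,660
Ending inventory: 85 @ $13 + 311 @ $15 = $5,770

COGS = $5,660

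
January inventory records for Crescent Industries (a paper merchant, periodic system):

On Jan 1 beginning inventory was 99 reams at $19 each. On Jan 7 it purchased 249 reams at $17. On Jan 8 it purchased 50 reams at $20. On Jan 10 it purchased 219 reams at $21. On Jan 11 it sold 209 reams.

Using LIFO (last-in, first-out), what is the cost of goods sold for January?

COGS = $4,389

Jan 11, 209 sold [LIFO — newest first]: 209 @ $21 = $4,389
Ending inventory: 99 @ $19 + 249 @ $17 + 50 @ $20 + 10 @ $21 = $7,324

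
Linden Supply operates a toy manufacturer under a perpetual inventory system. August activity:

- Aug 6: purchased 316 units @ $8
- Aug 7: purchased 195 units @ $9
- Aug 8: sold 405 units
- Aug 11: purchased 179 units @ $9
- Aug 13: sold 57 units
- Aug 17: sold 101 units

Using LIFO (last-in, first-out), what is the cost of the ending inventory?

Aug 8, 405 sold [LIFO — newest first]: 195 @ $9 + 210 @ $8 = $3,435
Aug 13, 57 sold [LIFO — newest first]: 57 @ $9 = $513
Aug 17, 101 sold [LIFO — newest first]: 101 @ $9 = $909
Total COGS = $3,435 + $513 + $909 = $4,857
Ending inventory: 106 @ $8 + 21 @ $9 = $1,037
Check: goods available $5,894 = COGS $4,857 + ending $1,037

Ending inventory = $1,037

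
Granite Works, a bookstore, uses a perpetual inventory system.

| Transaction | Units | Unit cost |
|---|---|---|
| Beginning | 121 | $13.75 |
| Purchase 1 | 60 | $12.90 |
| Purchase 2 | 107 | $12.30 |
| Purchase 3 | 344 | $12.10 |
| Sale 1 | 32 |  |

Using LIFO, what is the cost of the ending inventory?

Sale 1 (32) [LIFO — newest first]: 32 @ $12.10 = $387.20
Ending inventory: 121 @ $13.75 + 60 @ $12.90 + 107 @ $12.30 + 312 @ $12.10 = $7,529.05
Check: goods available $7,916.25 = COGS $387.20 + ending $7,529.05

Ending inventory = $7,529.05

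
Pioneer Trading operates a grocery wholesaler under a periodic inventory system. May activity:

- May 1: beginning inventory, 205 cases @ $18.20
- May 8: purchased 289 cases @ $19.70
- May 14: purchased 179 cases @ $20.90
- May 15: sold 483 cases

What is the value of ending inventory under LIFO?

Ending inventory = $3,458.00

May 15, 483 sold [LIFO — newest first]: 179 @ $20.90 + 289 @ $19.70 + 15 @ $18.20 = $9,707.40
Ending inventory: 190 @ $18.20 = $3,458.00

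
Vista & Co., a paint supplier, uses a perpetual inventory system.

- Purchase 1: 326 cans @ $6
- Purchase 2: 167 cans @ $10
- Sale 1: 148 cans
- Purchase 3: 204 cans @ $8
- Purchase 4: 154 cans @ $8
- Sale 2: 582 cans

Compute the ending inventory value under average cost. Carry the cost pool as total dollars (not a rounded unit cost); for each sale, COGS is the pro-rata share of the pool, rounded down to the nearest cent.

Ending inventory = $929.70

After Purchase 1: 326 on hand, pool $1,956.00 (≈ $6.0000 each)
After Purchase 2: 493 on hand, pool $3,626.00 (≈ $7.3550 each)
Sale 1, sell 148: 148/493 × $3,626.00 → $1,088.53
After Purchase 3: 549 on hand, pool $4,169.47 (≈ $7.5947 each)
After Purchase 4: 703 on hand, pool $5,401.47 (≈ $7.6835 each)
Sale 2, sell 582: 582/703 × $5,401.47 → $4,471.77
Total COGS = $1,088.53 + $4,471.77 = $5,560.30
Ending inventory (cost pool remaining) = $929.70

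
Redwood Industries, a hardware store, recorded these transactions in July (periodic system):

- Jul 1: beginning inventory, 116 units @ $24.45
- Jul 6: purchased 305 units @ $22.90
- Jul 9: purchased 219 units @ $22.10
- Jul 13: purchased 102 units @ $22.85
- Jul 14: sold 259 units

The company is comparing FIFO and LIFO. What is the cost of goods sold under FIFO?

COGS = $6,110.90

FIFO COGS: 116 @ $24.45 + 143 @ $22.90 = $6,110.90
LIFO COGS: 102 @ $22.85 + 157 @ $22.10 = $5,800.40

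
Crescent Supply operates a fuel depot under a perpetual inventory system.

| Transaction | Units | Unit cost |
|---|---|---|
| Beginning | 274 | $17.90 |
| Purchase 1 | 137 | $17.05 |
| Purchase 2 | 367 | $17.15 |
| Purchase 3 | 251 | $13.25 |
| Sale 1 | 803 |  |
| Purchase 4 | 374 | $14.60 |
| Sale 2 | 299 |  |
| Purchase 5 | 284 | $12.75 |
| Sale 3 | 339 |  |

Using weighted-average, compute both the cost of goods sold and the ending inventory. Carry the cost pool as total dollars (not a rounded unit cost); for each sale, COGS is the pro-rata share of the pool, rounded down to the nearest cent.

After Beginning: 274 on hand, pool $4,904.60 (≈ $17.9000 each)
After Purchase 1: 411 on hand, pool $7,240.45 (≈ $17.6167 each)
After Purchase 2: 778 on hand, pool $13,534.50 (≈ $17.3965 each)
After Purchase 3: 1029 on hand, pool $16,860.25 (≈ $16.3851 each)
Sale 1, sell 803: 803/1029 × $16,860.25 → $13,157.22
After Purchase 4: 600 on hand, pool $9,163.43 (≈ $15.2724 each)
Sale 2, sell 299: 299/600 × $9,163.43 → $4,566.44
After Purchase 5: 585 on hand, pool $8,217.99 (≈ $14.0478 each)
Sale 3, sell 339: 339/585 × $8,217.99 → $4,762.21
Total COGS = $13,157.22 + $4,566.44 + $4,762.21 = $22,485.87
Ending inventory (cost pool remaining) = $3,455.78
Check: goods available $25,941.65 = COGS $22,485.87 + ending $3,455.78

COGS = $22,485.87; ending inventory = $3,455.78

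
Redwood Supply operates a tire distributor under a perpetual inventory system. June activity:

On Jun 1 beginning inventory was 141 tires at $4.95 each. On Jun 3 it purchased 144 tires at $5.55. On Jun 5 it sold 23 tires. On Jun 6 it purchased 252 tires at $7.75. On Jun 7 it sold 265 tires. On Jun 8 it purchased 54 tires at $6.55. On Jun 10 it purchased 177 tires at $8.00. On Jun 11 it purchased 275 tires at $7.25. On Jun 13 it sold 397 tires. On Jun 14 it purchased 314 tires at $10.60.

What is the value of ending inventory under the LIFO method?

Ending inventory = $5,419.45

Jun 5, 23 sold [LIFO — newest first]: 23 @ $5.55 = $127.65
Jun 7, 265 sold [LIFO — newest first]: 252 @ $7.75 + 13 @ $5.55 = $2,025.15
Jun 13, 397 sold [LIFO — newest first]: 275 @ $7.25 + 122 @ $8.00 = $2,969.75
Total COGS = $127.65 + $2,025.15 + $2,969.75 = $5,122.55
Ending inventory: 141 @ $4.95 + 108 @ $5.55 + 54 @ $6.55 + 55 @ $8.00 + 314 @ $10.60 = $5,419.45
Check: goods available $10,542.00 = COGS $5,122.55 + ending $5,419.45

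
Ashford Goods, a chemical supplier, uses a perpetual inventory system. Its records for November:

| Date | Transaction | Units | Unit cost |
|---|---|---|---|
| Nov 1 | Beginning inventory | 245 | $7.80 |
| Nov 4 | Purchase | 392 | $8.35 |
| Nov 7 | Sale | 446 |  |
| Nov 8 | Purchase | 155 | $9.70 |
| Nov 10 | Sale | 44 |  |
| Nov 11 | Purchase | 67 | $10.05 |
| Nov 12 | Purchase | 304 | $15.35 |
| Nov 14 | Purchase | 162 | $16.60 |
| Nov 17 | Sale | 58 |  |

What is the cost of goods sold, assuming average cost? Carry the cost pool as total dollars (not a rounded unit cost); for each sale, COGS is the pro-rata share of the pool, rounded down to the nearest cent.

COGS = $4,761.71

After Nov 1: 245 on hand, pool $1,911.00 (≈ $7.8000 each)
After Nov 4: 637 on hand, pool $5,184.20 (≈ $8.1385 each)
Nov 7, sell 446: 446/637 × $5,184.20 → $3,629.75
After Nov 8: 346 on hand, pool $3,057.95 (≈ $8.8380 each)
Nov 10, sell 44: 44/346 × $3,057.95 → $388.87
After Nov 11: 369 on hand, pool $3,342.43 (≈ $9.0581 each)
After Nov 12: 673 on hand, pool $8,008.83 (≈ $11.9002 each)
After Nov 14: 835 on hand, pool $10,698.03 (≈ $12.8120 each)
Nov 17, sell 58: 58/835 × $10,698.03 → $743.09
Total COGS = $3,629.75 + $388.87 + $743.09 = $4,761.71
Ending inventory (cost pool remaining) = $9,954.94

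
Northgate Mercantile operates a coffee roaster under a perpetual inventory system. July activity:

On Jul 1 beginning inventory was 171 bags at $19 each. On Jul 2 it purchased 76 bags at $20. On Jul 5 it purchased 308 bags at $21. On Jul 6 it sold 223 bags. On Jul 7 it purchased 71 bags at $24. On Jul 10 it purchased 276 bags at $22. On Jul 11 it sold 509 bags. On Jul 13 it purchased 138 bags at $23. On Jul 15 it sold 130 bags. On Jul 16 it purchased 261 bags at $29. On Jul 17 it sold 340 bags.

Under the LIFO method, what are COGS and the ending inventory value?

Jul 6, 223 sold [LIFO — newest first]: 223 @ $21 = $4,683
Jul 11, 509 sold [LIFO — newest first]: 276 @ $22 + 71 @ $24 + 85 @ $21 + 76 @ $20 + 1 @ $19 = $11,100
Jul 15, 130 sold [LIFO — newest first]: 130 @ $23 = $2,990
Jul 17, 340 sold [LIFO — newest first]: 261 @ $29 + 8 @ $23 + 71 @ $19 = $9,102
Total COGS = $4,683 + $11,100 + $2,990 + $9,102 = $27,875
Ending inventory: 99 @ $19 = $1,881

COGS = $27,875; ending inventory = $1,881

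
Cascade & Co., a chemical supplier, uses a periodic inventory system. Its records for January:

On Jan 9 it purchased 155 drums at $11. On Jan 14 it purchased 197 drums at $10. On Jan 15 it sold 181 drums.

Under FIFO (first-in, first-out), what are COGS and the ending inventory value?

COGS = $1,965; ending inventory = $1,710

Jan 15, 181 sold [FIFO — oldest first]: 155 @ $11 + 26 @ $10 = $1,965
Ending inventory: 171 @ $10 = $1,710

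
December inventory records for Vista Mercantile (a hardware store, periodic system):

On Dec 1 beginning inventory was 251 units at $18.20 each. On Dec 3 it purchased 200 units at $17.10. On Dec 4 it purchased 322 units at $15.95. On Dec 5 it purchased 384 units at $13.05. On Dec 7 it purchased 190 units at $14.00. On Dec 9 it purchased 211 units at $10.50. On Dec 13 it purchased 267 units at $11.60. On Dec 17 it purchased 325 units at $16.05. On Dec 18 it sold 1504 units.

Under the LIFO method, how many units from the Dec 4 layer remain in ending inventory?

Dec 18, 1504 sold [LIFO — newest first]: 325 @ $16.05 + 267 @ $11.60 + 211 @ $10.50 + 190 @ $14.00 + 384 @ $13.05 + 127 @ $15.95 = $20,225.80
Ending inventory: 251 @ $18.20 + 200 @ $17.10 + 195 @ $15.95 = $11,098.45

195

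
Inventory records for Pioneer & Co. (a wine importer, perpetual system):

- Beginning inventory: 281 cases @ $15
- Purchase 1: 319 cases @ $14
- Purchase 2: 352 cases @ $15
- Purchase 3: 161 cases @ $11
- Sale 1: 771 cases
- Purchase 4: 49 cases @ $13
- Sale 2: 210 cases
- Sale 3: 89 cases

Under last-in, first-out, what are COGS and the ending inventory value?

COGS = $14,989; ending inventory = $1,380

Sale 1 (771) [LIFO — newest first]: 161 @ $11 + 352 @ $15 + 258 @ $14 = $10,663
Sale 2 (210) [LIFO — newest first]: 49 @ $13 + 61 @ $14 + 100 @ $15 = $2,991
Sale 3 (89) [LIFO — newest first]: 89 @ $15 = $1,335
Total COGS = $10,663 + $2,991 + $1,335 = $14,989
Ending inventory: 92 @ $15 = $1,380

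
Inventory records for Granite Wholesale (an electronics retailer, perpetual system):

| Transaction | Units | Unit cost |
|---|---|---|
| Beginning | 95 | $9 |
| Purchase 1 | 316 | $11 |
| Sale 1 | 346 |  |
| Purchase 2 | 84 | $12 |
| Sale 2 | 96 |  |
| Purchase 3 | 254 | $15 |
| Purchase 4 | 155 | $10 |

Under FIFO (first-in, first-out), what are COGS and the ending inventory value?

COGS = $4,703; ending inventory = $5,996

Sale 1 (346) [FIFO — oldest first]: 95 @ $9 + 251 @ $11 = $3,616
Sale 2 (96) [FIFO — oldest first]: 65 @ $11 + 31 @ $12 = $1,087
Total COGS = $3,616 + $1,087 = $4,703
Ending inventory: 53 @ $12 + 254 @ $15 + 155 @ $10 = $5,996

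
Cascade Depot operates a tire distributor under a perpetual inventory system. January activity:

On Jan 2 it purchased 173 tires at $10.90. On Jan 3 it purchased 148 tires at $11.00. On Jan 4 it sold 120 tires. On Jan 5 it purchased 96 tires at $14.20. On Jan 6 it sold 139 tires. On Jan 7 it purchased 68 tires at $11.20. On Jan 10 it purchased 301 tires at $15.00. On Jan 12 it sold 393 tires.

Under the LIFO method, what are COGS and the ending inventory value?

Jan 4, 120 sold [LIFO — newest first]: 120 @ $11.00 = $1,320.00
Jan 6, 139 sold [LIFO — newest first]: 96 @ $14.20 + 28 @ $11.00 + 15 @ $10.90 = $1,834.70
Jan 12, 393 sold [LIFO — newest first]: 301 @ $15.00 + 68 @ $11.20 + 24 @ $10.90 = $5,538.20
Total COGS = $1,320.00 + $1,834.70 + $5,538.20 = $8,692.90
Ending inventory: 134 @ $10.90 = $1,460.60

COGS = $8,692.90; ending inventory = $1,460.60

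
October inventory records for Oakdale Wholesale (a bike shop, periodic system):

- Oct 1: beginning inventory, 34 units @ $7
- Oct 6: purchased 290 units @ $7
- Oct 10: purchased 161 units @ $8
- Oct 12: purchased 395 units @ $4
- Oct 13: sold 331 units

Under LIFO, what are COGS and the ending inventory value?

COGS = $1,324; ending inventory = $3,812

Oct 13, 331 sold [LIFO — newest first]: 331 @ $4 = $1,324
Ending inventory: 34 @ $7 + 290 @ $7 + 161 @ $8 + 64 @ $4 = $3,812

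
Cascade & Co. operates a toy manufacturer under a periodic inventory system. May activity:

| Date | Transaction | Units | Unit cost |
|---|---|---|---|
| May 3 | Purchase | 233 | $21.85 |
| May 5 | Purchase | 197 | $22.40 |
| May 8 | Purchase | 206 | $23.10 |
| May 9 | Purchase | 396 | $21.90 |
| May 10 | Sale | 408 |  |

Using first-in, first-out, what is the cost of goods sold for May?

May 10, 408 sold [FIFO — oldest first]: 233 @ $21.85 + 175 @ $22.40 = $9,011.05
Ending inventory: 22 @ $22.40 + 206 @ $23.10 + 396 @ $21.90 = $13,923.80

COGS = $9,011.05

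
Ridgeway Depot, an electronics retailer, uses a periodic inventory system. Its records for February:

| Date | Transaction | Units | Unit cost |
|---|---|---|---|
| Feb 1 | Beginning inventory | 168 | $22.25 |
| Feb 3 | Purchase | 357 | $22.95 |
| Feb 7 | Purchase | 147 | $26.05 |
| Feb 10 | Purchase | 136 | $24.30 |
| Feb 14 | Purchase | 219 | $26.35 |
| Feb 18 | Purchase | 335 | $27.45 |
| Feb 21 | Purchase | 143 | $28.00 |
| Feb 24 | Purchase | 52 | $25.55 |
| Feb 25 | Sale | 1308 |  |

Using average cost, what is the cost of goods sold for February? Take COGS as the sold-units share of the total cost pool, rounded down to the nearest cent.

Feb 25, sell 1308: 1308/1557 × $39,364.30 → $33,069.04
Ending inventory (cost pool remaining) = $6,295.26

COGS = $33,069.04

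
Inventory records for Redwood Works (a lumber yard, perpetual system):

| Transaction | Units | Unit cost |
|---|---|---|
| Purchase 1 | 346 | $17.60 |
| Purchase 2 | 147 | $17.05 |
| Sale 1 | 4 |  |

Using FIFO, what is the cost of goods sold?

COGS = $70.40

Sale 1 (4) [FIFO — oldest first]: 4 @ $17.60 = $70.40
Ending inventory: 342 @ $17.60 + 147 @ $17.05 = $8,525.55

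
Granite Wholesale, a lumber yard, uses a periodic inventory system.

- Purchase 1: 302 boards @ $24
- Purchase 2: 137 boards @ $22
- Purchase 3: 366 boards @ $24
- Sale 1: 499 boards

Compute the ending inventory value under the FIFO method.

Sale 1 (499) [FIFO — oldest first]: 302 @ $24 + 137 @ $22 + 60 @ $24 = $11,702
Ending inventory: 306 @ $24 = $7,344

Ending inventory = $7,344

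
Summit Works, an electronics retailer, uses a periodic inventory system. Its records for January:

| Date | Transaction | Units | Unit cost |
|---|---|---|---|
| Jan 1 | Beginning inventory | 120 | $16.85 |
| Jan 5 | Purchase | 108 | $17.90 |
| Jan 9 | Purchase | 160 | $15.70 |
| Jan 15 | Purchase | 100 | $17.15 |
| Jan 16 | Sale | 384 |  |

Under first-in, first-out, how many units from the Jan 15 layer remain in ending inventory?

Jan 16, 384 sold [FIFO — oldest first]: 120 @ $16.85 + 108 @ $17.90 + 156 @ $15.70 = $6,404.40
Ending inventory: 4 @ $15.70 + 100 @ $17.15 = $1,777.80

100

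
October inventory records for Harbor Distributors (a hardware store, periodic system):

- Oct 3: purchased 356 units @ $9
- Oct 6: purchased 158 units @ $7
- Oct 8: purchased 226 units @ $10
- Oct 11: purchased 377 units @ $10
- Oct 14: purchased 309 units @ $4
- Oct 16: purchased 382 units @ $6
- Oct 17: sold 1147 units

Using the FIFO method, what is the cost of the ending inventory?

Ending inventory = $3,408

Oct 17, 1147 sold [FIFO — oldest first]: 356 @ $9 + 158 @ $7 + 226 @ $10 + 377 @ $10 + 30 @ $4 = $10,460
Ending inventory: 279 @ $4 + 382 @ $6 = $3,408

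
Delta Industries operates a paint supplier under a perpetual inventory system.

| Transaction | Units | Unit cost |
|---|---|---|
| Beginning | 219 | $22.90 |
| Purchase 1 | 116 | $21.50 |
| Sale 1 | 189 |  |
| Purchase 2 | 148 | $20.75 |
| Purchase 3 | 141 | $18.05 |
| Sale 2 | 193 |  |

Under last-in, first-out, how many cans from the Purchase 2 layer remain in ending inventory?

96

Sale 1 (189) [LIFO — newest first]: 116 @ $21.50 + 73 @ $22.90 = $4,165.70
Sale 2 (193) [LIFO — newest first]: 141 @ $18.05 + 52 @ $20.75 = $3,624.05
Total COGS = $4,165.70 + $3,624.05 = $7,789.75
Ending inventory: 146 @ $22.90 + 96 @ $20.75 = $5,335.40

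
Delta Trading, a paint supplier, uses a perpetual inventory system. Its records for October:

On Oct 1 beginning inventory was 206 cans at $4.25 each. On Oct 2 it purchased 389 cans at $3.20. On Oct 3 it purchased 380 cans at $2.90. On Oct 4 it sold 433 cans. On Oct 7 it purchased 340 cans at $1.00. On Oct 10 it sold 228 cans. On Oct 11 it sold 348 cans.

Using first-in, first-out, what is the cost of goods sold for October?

COGS = $3,256.30

Oct 4, 433 sold [FIFO — oldest first]: 206 @ $4.25 + 227 @ $3.20 = $1,601.90
Oct 10, 228 sold [FIFO — oldest first]: 162 @ $3.20 + 66 @ $2.90 = $709.80
Oct 11, 348 sold [FIFO — oldest first]: 314 @ $2.90 + 34 @ $1.00 = $944.60
Total COGS = $1,601.90 + $709.80 + $944.60 = $3,256.30
Ending inventory: 306 @ $1.00 = $306.00
Check: goods available $3,562.30 = COGS $3,256.30 + ending $306.00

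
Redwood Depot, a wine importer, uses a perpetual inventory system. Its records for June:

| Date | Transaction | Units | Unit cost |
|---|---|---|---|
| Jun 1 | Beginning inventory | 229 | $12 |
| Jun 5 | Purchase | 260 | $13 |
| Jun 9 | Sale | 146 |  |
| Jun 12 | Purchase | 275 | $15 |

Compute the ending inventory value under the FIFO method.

Ending inventory = $8,501

Jun 9, 146 sold [FIFO — oldest first]: 146 @ $12 = $1,752
Ending inventory: 83 @ $12 + 260 @ $13 + 275 @ $15 = $8,501
Check: goods available $10,253 = COGS $1,752 + ending $8,501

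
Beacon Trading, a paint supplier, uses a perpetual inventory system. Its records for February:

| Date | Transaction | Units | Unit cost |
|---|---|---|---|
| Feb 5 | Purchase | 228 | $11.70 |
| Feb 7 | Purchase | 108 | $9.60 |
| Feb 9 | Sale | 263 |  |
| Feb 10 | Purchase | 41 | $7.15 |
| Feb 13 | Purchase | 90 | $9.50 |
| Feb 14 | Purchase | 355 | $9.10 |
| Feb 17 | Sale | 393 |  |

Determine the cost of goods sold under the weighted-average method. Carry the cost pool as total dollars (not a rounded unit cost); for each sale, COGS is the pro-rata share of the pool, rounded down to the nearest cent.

After Feb 5: 228 on hand, pool $2,667.60 (≈ $11.7000 each)
After Feb 7: 336 on hand, pool $3,704.40 (≈ $11.0250 each)
Feb 9, sell 263: 263/336 × $3,704.40 → $2,899.57
After Feb 10: 114 on hand, pool $1,097.98 (≈ $9.6314 each)
After Feb 13: 204 on hand, pool $1,952.98 (≈ $9.5734 each)
After Feb 14: 559 on hand, pool $5,183.48 (≈ $9.2728 each)
Feb 17, sell 393: 393/559 × $5,183.48 → $3,644.19
Total COGS = $2,899.57 + $3,644.19 = $6,543.76
Ending inventory (cost pool remaining) = $1,539.29

COGS = $6,543.76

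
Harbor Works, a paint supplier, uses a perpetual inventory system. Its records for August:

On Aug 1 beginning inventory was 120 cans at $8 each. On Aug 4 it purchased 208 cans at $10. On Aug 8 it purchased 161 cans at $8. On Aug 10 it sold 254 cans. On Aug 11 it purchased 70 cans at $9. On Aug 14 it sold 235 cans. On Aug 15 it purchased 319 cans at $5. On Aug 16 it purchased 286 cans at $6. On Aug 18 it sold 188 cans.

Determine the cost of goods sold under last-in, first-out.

Aug 10, 254 sold [LIFO — newest first]: 161 @ $8 + 93 @ $10 = $2,218
Aug 14, 235 sold [LIFO — newest first]: 70 @ $9 + 115 @ $10 + 50 @ $8 = $2,180
Aug 18, 188 sold [LIFO — newest first]: 188 @ $6 = $1,128
Total COGS = $2,218 + $2,180 + $1,128 = $5,526
Ending inventory: 70 @ $8 + 319 @ $5 + 98 @ $6 = $2,743

COGS = $5,526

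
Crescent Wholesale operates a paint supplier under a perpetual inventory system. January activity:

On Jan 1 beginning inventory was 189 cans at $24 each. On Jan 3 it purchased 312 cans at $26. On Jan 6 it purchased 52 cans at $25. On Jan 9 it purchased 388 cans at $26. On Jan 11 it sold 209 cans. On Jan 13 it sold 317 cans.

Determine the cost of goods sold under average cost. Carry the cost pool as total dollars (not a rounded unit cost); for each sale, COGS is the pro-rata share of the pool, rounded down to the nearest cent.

After Jan 1: 189 on hand, pool $4,536.00 (≈ $24.0000 each)
After Jan 3: 501 on hand, pool $12,648.00 (≈ $25.2455 each)
After Jan 6: 553 on hand, pool $13,948.00 (≈ $25.2224 each)
After Jan 9: 941 on hand, pool $24,036.00 (≈ $25.5430 each)
Jan 11, sell 209: 209/941 × $24,036.00 → $5,338.49
Jan 13, sell 317: 317/732 × $18,697.51 → $8,097.14
Total COGS = $5,338.49 + $8,097.14 = $13,435.63
Ending inventory (cost pool remaining) = $10,600.37

COGS = $13,435.63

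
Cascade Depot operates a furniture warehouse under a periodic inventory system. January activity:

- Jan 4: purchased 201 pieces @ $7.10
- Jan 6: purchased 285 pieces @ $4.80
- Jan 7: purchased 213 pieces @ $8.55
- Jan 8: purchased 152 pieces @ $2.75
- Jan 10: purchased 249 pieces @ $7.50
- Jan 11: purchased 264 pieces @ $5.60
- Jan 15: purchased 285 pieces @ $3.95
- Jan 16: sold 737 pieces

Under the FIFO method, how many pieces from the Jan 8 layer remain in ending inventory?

114

Jan 16, 737 sold [FIFO — oldest first]: 201 @ $7.10 + 285 @ $4.80 + 213 @ $8.55 + 38 @ $2.75 = $4,720.75
Ending inventory: 114 @ $2.75 + 249 @ $7.50 + 264 @ $5.60 + 285 @ $3.95 = $4,785.15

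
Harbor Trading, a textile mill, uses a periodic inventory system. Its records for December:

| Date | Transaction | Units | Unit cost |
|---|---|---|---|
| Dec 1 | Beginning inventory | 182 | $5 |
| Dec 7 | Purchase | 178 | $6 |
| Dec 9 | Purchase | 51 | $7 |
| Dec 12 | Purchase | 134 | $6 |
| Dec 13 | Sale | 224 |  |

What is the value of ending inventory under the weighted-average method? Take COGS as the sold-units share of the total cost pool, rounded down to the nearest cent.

Ending inventory = $1,848.85

Dec 13, sell 224: 224/545 × $3,139.00 → $1,290.15
Ending inventory (cost pool remaining) = $1,848.85
Check: goods available $3,139.00 = COGS $1,290.15 + ending $1,848.85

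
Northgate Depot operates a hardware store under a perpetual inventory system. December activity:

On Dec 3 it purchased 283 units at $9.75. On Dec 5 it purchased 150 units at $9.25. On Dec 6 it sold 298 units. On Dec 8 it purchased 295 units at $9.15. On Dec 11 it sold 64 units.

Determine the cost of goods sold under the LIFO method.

COGS = $3,416.10

Dec 6, 298 sold [LIFO — newest first]: 150 @ $9.25 + 148 @ $9.75 = $2,830.50
Dec 11, 64 sold [LIFO — newest first]: 64 @ $9.15 = $585.60
Total COGS = $2,830.50 + $585.60 = $3,416.10
Ending inventory: 135 @ $9.75 + 231 @ $9.15 = $3,429.90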